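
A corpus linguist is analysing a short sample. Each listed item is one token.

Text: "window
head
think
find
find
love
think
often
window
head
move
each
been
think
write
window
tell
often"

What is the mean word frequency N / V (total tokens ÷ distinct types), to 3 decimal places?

1.636

N = 18 tokens, V = 11 types.
Mean frequency = N / V = 18 / 11 = 1.636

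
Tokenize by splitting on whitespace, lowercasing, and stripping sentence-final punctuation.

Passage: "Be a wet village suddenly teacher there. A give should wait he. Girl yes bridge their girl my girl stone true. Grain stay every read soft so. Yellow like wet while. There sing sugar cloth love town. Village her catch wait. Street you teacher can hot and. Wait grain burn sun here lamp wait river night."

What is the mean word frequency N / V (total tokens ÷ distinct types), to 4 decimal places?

N = 56 tokens, V = 45 types.
Mean frequency = N / V = 56 / 45 = 1.2444

1.2444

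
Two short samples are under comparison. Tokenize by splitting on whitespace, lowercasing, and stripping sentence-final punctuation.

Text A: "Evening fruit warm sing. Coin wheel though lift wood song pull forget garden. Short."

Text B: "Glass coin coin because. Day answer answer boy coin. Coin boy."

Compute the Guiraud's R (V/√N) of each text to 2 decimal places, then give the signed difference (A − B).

A: V=14, N=14, R=3.74
B: V=6, N=11, R=1.81
Difference = 3.74 − 1.81 = 1.93

1.93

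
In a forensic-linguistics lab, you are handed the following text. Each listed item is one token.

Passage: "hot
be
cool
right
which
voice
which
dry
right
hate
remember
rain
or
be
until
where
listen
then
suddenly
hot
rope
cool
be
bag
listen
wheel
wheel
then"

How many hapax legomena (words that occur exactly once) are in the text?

Frequencies: be:3, hot:2, cool:2, right:2, which:2, listen:2, then:2, wheel:2, voice:1, dry:1, hate:1, remember:1, rain:1, or:1, until:1, where:1, suddenly:1, rope:1, bag:1
Hapax (freq=1): bag, dry, hate, or, rain, remember, rope, suddenly, until, voice, where

11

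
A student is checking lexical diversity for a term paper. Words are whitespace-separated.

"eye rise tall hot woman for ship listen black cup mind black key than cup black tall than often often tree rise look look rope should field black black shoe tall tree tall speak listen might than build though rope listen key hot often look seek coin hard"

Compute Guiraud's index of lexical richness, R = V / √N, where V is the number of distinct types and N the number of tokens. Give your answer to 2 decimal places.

N = 48, V = 27.
√N = 6.928203
R = 27 / 6.928203 = 3.90

3.90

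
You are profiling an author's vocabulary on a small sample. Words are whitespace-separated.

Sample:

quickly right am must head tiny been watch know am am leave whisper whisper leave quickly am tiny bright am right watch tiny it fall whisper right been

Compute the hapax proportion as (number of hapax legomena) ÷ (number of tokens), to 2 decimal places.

0.21

Frequencies: am:5, right:3, tiny:3, whisper:3, quickly:2, been:2, watch:2, leave:2, must:1, head:1, know:1, bright:1, it:1, fall:1
Hapax count = 6; token count = 28.
Ratio = 6 / 28 = 0.21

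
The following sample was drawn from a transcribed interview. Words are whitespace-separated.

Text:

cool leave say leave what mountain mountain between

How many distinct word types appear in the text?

Distinct types: {between, cool, leave, mountain, say, what}
V = 6

6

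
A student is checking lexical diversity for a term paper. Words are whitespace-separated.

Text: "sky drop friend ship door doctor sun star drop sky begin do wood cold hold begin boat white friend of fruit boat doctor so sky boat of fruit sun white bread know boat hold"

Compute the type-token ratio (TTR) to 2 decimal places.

N = 34 tokens, V = 20 types.
TTR = V / N = 20 / 34 = 0.59

0.59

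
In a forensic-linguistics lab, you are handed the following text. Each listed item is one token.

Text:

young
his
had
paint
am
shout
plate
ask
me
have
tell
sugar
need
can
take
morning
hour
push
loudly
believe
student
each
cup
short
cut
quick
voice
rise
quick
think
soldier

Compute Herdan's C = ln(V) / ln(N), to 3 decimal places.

0.990

N = 31, V = 30.
ln(V) = 3.401197, ln(N) = 3.433987
C = 3.401197 / 3.433987 = 0.990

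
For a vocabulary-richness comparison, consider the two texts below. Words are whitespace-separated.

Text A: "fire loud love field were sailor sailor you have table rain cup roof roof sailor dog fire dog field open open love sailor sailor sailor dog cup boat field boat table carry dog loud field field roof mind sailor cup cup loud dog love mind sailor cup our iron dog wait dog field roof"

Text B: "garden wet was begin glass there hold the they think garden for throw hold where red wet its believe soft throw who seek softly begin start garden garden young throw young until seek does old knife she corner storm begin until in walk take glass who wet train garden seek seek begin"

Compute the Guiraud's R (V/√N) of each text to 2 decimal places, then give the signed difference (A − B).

-1.86

A: V=20, N=54, R=2.72
B: V=33, N=52, R=4.58
Difference = 2.72 − 4.58 = -1.86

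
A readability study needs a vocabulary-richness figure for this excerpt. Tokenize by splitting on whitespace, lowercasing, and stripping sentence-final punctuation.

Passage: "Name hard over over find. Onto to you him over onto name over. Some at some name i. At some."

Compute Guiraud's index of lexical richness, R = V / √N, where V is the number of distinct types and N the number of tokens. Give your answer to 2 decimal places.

2.46

N = 20, V = 11.
√N = 4.472136
R = 11 / 4.472136 = 2.46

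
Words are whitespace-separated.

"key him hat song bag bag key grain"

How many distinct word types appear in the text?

6

Distinct types: {bag, grain, hat, him, key, song}
V = 6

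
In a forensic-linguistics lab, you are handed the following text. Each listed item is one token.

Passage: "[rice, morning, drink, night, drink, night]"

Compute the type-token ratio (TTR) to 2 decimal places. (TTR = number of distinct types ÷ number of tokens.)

N = 6 tokens, V = 4 types.
TTR = V / N = 4 / 6 = 0.67

0.67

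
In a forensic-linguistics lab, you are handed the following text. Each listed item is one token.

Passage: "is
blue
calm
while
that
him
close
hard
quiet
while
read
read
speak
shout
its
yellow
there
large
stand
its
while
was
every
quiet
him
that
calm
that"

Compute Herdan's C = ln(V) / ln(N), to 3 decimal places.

N = 28, V = 19.
ln(V) = 2.944439, ln(N) = 3.332205
C = 2.944439 / 3.332205 = 0.884

0.884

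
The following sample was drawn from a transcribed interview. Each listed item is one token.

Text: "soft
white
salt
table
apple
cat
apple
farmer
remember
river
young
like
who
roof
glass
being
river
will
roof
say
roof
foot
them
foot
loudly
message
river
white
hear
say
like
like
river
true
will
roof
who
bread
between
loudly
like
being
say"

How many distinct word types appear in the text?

25

Distinct types: {apple, being, between, bread, cat, farmer, foot, glass, hear, like, loudly, message, remember, river, roof, salt, say, soft, table, them, true, white, who, will, young}
V = 25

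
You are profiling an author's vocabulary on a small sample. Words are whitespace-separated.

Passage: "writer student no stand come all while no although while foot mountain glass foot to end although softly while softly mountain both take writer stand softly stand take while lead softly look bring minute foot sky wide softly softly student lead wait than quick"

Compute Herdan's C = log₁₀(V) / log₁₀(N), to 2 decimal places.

N = 44, V = 25.
log₁₀(V) = 1.397940, log₁₀(N) = 1.643453
C = 1.397940 / 1.643453 = 0.85

0.85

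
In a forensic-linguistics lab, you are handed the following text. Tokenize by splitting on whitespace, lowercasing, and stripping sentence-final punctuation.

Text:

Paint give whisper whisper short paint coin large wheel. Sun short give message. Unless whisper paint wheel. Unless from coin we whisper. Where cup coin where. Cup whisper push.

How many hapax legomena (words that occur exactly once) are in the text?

Frequencies: whisper:5, paint:3, coin:3, give:2, short:2, wheel:2, unless:2, where:2, cup:2, large:1, sun:1, message:1, from:1, we:1, push:1
Hapax (freq=1): from, large, message, push, sun, we

6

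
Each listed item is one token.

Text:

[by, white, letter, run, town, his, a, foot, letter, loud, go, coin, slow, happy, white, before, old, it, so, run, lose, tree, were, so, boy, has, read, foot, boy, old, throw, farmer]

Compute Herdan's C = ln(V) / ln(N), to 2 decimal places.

N = 32, V = 25.
ln(V) = 3.218876, ln(N) = 3.465736
C = 3.218876 / 3.465736 = 0.93

0.93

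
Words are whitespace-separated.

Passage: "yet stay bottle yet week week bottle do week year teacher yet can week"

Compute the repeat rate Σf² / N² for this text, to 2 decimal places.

Frequencies: week:4, yet:3, bottle:2, stay:1, do:1, year:1, teacher:1, can:1
Σf² = 34; N² = 196
Repeat rate = 34 / 196 = 0.17

0.17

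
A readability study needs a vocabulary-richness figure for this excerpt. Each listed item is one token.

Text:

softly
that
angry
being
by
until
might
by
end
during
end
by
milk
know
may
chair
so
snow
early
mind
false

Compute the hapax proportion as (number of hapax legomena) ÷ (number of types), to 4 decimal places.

0.8889

Frequencies: by:3, end:2, softly:1, that:1, angry:1, being:1, until:1, might:1, during:1, milk:1, know:1, may:1, chair:1, so:1, snow:1, early:1, mind:1, false:1
Hapax count = 16; type count = 18.
Ratio = 16 / 18 = 0.8889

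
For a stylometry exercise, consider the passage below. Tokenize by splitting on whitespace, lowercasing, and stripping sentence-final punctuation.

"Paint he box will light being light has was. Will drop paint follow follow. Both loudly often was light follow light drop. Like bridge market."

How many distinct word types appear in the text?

16

Distinct types: {being, both, box, bridge, drop, follow, has, he, light, like, loudly, market, often, paint, was, will}
V = 16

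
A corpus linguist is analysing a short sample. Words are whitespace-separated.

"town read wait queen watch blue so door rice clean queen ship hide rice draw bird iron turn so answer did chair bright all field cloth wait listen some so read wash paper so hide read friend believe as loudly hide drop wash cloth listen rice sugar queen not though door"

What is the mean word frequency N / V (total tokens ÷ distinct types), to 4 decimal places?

N = 51 tokens, V = 35 types.
Mean frequency = N / V = 51 / 35 = 1.4571

1.4571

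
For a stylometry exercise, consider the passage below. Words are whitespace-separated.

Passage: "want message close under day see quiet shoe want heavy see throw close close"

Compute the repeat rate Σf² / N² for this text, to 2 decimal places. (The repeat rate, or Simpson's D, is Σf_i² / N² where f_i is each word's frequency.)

Frequencies: close:3, want:2, see:2, message:1, under:1, day:1, quiet:1, shoe:1, heavy:1, throw:1
Σf² = 24; N² = 196
Repeat rate = 24 / 196 = 0.12

0.12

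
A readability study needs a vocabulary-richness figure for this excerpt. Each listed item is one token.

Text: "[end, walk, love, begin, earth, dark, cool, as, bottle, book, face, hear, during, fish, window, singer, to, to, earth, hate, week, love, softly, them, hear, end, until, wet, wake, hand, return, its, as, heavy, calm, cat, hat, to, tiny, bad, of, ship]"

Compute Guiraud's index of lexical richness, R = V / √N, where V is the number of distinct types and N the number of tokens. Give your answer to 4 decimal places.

5.4006

N = 42, V = 35.
√N = 6.480741
R = 35 / 6.480741 = 5.4006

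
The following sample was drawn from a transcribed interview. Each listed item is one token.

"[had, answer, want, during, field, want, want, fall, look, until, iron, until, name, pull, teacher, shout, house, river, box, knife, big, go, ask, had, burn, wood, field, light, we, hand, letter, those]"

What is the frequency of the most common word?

3

Frequencies: want:3, had:2, field:2, until:2, answer:1, during:1, fall:1, look:1, iron:1, name:1, pull:1, teacher:1, shout:1, house:1, river:1, box:1, knife:1, big:1, go:1, ask:1, … (7 more, each freq 1)
Most common: 'want' with frequency 3.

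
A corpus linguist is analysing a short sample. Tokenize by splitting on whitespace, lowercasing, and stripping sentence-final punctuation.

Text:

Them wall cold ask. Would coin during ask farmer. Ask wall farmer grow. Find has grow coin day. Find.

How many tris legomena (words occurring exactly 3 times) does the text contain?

1

Frequencies: ask:3, wall:2, coin:2, farmer:2, grow:2, find:2, them:1, cold:1, would:1, during:1, has:1, day:1
Words with frequency 3: ask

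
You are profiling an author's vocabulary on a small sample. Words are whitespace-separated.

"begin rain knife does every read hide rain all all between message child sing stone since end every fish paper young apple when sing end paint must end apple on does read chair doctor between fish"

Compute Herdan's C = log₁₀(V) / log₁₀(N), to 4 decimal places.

0.8982

N = 36, V = 25.
log₁₀(V) = 1.397940, log₁₀(N) = 1.556303
C = 1.397940 / 1.556303 = 0.8982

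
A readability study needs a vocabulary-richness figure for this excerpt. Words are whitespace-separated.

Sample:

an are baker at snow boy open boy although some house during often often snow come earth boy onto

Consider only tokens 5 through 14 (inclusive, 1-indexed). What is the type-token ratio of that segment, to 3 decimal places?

Segment tokens 5–14: snow, boy, open, boy, although, some, house, during, often, often
Segment N = 10, segment V = 8.
TTR = 8 / 10 = 0.800

0.800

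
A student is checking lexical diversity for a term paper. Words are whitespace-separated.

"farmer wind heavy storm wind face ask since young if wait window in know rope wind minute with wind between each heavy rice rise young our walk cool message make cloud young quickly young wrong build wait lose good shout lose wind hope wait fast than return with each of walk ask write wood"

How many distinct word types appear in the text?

39

Distinct types: {ask, between, build, cloud, cool, each, face, farmer, fast, good, heavy, hope, if, in, know, lose, make, message, minute, of, our, quickly, return, rice, rise, rope, shout, since, storm, than, wait, walk, wind, window, with, wood, write, wrong, young}
V = 39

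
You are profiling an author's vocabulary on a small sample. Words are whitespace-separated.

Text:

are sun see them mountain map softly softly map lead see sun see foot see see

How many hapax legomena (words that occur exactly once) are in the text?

Frequencies: see:5, sun:2, map:2, softly:2, are:1, them:1, mountain:1, lead:1, foot:1
Hapax (freq=1): are, foot, lead, mountain, them

5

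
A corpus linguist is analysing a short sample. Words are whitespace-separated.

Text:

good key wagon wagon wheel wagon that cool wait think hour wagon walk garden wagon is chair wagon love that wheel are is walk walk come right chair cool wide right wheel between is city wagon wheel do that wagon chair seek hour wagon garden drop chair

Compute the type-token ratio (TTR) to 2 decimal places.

0.49

N = 47 tokens, V = 23 types.
TTR = V / N = 23 / 47 = 0.49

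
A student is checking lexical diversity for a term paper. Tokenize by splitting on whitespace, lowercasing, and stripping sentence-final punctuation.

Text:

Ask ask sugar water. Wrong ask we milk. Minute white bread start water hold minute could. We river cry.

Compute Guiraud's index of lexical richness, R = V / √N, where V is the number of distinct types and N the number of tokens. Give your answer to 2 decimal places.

3.21

N = 19, V = 14.
√N = 4.358899
R = 14 / 4.358899 = 3.21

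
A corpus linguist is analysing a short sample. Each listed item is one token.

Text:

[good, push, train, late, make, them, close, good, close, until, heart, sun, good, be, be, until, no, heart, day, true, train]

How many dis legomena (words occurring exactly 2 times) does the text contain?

5

Frequencies: good:3, train:2, close:2, until:2, heart:2, be:2, push:1, late:1, make:1, them:1, sun:1, no:1, day:1, true:1
Words with frequency 2: be, close, heart, train, until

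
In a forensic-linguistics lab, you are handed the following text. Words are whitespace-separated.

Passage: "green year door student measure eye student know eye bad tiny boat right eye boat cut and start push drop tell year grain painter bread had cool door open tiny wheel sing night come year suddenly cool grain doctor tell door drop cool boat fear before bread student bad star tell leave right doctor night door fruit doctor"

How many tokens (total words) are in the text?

58

Tokens: green, year, door, student, measure, eye, student, know, eye, bad, tiny, boat, right, eye, boat, cut, and, start, push, drop, tell, year, grain, painter, bread, had, cool, door, open, tiny, wheel, sing, night, come, year, suddenly, cool, grain, doctor, tell, door, drop, cool, boat, fear, before, bread, student, bad, star, tell, leave, right, doctor, night, door, fruit, doctor
N = 58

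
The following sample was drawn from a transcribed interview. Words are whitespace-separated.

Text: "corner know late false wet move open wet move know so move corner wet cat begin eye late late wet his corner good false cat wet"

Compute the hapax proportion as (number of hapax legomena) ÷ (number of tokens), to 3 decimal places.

0.231

Frequencies: wet:5, corner:3, late:3, move:3, know:2, false:2, cat:2, open:1, so:1, begin:1, eye:1, his:1, good:1
Hapax count = 6; token count = 26.
Ratio = 6 / 26 = 0.231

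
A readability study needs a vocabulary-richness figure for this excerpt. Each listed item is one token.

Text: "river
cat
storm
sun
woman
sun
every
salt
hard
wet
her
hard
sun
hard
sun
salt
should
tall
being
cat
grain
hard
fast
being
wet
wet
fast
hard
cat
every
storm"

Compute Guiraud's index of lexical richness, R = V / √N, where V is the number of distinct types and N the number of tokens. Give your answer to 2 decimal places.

2.69

N = 31, V = 15.
√N = 5.567764
R = 15 / 5.567764 = 2.69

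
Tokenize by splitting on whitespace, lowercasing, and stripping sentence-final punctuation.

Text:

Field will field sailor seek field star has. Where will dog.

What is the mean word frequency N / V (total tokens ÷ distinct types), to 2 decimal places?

N = 11 tokens, V = 8 types.
Mean frequency = N / V = 11 / 8 = 1.38

1.38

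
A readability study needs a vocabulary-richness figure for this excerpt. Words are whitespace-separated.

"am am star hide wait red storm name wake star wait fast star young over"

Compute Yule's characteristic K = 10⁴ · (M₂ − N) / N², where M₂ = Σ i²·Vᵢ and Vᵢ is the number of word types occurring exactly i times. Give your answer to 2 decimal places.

Frequencies: star:3, am:2, wait:2, hide:1, red:1, storm:1, name:1, wake:1, fast:1, young:1, over:1
N = 15. Frequency spectrum: V_1=8, V_2=2, V_3=1
M₂ = 1²·8 + 2²·2 + 3²·1 = 25
K = 10000 × (25 − 15) / 15² = 444.44

444.44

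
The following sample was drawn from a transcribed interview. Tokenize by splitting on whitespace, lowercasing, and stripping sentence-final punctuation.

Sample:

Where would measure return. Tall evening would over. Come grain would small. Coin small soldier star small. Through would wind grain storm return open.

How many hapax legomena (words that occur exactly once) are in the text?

13

Frequencies: would:4, small:3, return:2, grain:2, where:1, measure:1, tall:1, evening:1, over:1, come:1, coin:1, soldier:1, star:1, through:1, wind:1, storm:1, open:1
Hapax (freq=1): coin, come, evening, measure, open, over, soldier, star, storm, tall, through, where, wind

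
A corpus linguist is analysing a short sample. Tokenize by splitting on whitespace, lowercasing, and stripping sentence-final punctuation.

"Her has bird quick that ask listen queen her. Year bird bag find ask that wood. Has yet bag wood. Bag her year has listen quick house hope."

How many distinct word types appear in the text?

15

Distinct types: {ask, bag, bird, find, has, her, hope, house, listen, queen, quick, that, wood, year, yet}
V = 15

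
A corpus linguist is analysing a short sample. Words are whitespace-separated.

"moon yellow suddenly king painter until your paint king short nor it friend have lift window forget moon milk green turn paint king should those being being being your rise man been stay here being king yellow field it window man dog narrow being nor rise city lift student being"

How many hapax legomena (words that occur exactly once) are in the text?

20

Frequencies: being:6, king:4, moon:2, yellow:2, your:2, paint:2, nor:2, it:2, lift:2, window:2, rise:2, man:2, suddenly:1, painter:1, until:1, short:1, friend:1, have:1, forget:1, milk:1, … (12 more, each freq 1)
Hapax (freq=1): been, city, dog, field, forget, friend, green, have, here, milk, narrow, painter, short, should, stay, student, suddenly, those, turn, until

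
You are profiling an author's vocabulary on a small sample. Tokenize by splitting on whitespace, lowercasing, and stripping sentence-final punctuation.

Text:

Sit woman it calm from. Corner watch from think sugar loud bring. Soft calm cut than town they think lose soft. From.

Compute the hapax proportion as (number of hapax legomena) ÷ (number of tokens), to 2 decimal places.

Frequencies: from:3, calm:2, think:2, soft:2, sit:1, woman:1, it:1, corner:1, watch:1, sugar:1, loud:1, bring:1, cut:1, than:1, town:1, they:1, lose:1
Hapax count = 13; token count = 22.
Ratio = 13 / 22 = 0.59

0.59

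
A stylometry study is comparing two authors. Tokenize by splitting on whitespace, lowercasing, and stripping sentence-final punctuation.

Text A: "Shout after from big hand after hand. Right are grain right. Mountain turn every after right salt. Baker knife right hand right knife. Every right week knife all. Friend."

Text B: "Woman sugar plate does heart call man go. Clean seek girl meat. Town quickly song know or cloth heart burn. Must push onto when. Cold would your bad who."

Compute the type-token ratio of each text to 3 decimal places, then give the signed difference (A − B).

-0.380

TTR(A) = 17/29 = 0.586
TTR(B) = 28/29 = 0.966
Difference = 0.586 − 0.966 = -0.380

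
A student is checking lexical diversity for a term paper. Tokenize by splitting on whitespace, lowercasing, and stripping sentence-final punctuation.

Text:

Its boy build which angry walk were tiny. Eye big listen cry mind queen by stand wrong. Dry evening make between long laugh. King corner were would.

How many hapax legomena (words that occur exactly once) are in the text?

25

Frequencies: were:2, its:1, boy:1, build:1, which:1, angry:1, walk:1, tiny:1, eye:1, big:1, listen:1, cry:1, mind:1, queen:1, by:1, stand:1, wrong:1, dry:1, evening:1, make:1, … (6 more, each freq 1)
Hapax (freq=1): angry, between, big, boy, build, by, corner, cry, dry, evening, eye, its, king, laugh, listen, long, make, mind, queen, stand, tiny, walk, which, would, wrong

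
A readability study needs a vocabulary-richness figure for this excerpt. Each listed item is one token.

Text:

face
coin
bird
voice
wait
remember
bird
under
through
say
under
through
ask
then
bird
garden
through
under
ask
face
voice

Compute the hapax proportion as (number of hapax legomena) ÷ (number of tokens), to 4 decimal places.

0.2857

Frequencies: bird:3, under:3, through:3, face:2, voice:2, ask:2, coin:1, wait:1, remember:1, say:1, then:1, garden:1
Hapax count = 6; token count = 21.
Ratio = 6 / 21 = 0.2857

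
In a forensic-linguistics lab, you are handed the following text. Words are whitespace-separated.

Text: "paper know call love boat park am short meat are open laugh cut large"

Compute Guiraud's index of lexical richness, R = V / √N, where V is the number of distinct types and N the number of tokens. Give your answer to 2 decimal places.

N = 14, V = 14.
√N = 3.741657
R = 14 / 3.741657 = 3.74

3.74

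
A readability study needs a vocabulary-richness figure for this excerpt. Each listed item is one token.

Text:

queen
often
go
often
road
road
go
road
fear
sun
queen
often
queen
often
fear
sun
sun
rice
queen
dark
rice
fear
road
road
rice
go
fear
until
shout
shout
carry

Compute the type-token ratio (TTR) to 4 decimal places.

0.3548

N = 31 tokens, V = 11 types.
TTR = V / N = 11 / 31 = 0.3548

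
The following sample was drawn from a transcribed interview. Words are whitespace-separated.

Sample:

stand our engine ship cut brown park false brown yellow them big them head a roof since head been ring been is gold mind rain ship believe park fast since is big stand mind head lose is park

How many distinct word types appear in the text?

24

Distinct types: {a, been, believe, big, brown, cut, engine, false, fast, gold, head, is, lose, mind, our, park, rain, ring, roof, ship, since, stand, them, yellow}
V = 24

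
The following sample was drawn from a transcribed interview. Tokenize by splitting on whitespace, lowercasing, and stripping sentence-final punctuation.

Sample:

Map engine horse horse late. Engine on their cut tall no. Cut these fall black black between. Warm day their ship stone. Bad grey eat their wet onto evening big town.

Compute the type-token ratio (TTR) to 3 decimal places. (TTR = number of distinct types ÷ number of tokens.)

0.806

N = 31 tokens, V = 25 types.
TTR = V / N = 25 / 31 = 0.806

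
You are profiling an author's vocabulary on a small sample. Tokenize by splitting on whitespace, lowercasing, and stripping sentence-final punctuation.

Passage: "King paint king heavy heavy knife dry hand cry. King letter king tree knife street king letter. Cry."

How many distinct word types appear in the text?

Distinct types: {cry, dry, hand, heavy, king, knife, letter, paint, street, tree}
V = 10

10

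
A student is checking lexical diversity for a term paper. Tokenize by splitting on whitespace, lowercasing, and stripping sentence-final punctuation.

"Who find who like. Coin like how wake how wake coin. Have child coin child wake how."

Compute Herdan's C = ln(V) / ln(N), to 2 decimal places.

0.73

N = 17, V = 8.
ln(V) = 2.079442, ln(N) = 2.833213
C = 2.079442 / 2.833213 = 0.73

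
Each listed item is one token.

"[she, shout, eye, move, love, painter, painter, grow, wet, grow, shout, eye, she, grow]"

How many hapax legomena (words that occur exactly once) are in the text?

3

Frequencies: grow:3, she:2, shout:2, eye:2, painter:2, move:1, love:1, wet:1
Hapax (freq=1): love, move, wet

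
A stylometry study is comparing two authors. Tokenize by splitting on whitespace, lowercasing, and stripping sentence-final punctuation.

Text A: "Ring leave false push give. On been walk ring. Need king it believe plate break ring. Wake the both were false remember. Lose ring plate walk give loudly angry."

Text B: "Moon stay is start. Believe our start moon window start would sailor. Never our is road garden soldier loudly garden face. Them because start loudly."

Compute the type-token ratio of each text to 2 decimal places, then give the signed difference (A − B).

0.08

TTR(A) = 22/29 = 0.76
TTR(B) = 17/25 = 0.68
Difference = 0.76 − 0.68 = 0.08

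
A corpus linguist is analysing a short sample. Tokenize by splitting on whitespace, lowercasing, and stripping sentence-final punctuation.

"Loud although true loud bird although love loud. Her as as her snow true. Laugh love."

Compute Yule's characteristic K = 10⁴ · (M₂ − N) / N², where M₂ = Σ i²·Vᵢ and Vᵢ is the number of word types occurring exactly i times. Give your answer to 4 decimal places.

625.0000

Frequencies: loud:3, although:2, true:2, love:2, her:2, as:2, bird:1, snow:1, laugh:1
N = 16. Frequency spectrum: V_1=3, V_2=5, V_3=1
M₂ = 1²·3 + 2²·5 + 3²·1 = 32
K = 10000 × (32 − 16) / 16² = 625.0000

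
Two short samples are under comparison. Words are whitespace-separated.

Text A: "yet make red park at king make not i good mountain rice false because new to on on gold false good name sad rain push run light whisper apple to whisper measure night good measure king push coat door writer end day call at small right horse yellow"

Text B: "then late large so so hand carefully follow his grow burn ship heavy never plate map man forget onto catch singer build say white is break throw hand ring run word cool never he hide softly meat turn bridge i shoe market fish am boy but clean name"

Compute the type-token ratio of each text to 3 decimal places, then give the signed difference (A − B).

-0.167

TTR(A) = 37/48 = 0.771
TTR(B) = 45/48 = 0.938
Difference = 0.771 − 0.938 = -0.167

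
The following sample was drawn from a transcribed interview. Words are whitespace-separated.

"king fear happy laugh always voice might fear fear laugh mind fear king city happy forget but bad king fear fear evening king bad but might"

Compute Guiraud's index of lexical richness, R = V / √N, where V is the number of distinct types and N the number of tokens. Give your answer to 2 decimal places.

N = 26, V = 13.
√N = 5.099020
R = 13 / 5.099020 = 2.55

2.55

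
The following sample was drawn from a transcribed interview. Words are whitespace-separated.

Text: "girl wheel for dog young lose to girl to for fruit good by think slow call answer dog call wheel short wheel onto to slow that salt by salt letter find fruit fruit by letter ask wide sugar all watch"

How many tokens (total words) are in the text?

40

Tokens: girl, wheel, for, dog, young, lose, to, girl, to, for, fruit, good, by, think, slow, call, answer, dog, call, wheel, short, wheel, onto, to, slow, that, salt, by, salt, letter, find, fruit, fruit, by, letter, ask, wide, sugar, all, watch
N = 40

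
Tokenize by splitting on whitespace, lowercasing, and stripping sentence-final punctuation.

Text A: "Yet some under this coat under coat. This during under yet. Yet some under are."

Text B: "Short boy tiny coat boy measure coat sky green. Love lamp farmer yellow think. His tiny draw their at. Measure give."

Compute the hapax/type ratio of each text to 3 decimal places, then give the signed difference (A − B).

-0.479

A: hapax=2, V=7, ratio=0.286
B: hapax=13, V=17, ratio=0.765
Difference = 0.286 − 0.765 = -0.479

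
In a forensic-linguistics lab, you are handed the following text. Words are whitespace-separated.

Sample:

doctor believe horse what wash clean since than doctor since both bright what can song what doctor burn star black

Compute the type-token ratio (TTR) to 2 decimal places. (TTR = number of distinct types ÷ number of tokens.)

N = 20 tokens, V = 15 types.
TTR = V / N = 15 / 20 = 0.75

0.75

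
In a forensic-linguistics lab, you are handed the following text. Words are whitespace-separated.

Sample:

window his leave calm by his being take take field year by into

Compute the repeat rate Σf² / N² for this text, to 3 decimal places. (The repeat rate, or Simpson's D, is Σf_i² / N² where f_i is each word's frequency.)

0.112

Frequencies: his:2, by:2, take:2, window:1, leave:1, calm:1, being:1, field:1, year:1, into:1
Σf² = 19; N² = 169
Repeat rate = 19 / 169 = 0.112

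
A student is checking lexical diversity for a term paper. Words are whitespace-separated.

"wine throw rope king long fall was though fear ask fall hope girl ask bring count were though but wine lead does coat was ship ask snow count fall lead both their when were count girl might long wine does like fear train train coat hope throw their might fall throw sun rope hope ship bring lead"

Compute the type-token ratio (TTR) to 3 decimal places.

0.491

N = 57 tokens, V = 28 types.
TTR = V / N = 28 / 57 = 0.491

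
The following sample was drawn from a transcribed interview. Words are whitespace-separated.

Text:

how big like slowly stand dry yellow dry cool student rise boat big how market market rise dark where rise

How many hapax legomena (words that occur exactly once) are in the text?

9

Frequencies: rise:3, how:2, big:2, dry:2, market:2, like:1, slowly:1, stand:1, yellow:1, cool:1, student:1, boat:1, dark:1, where:1
Hapax (freq=1): boat, cool, dark, like, slowly, stand, student, where, yellow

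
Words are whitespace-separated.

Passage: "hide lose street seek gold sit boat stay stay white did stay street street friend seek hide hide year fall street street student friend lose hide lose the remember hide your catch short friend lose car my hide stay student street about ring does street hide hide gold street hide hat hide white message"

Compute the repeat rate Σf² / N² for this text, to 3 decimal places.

Frequencies: hide:10, street:8, lose:4, stay:4, friend:3, seek:2, gold:2, white:2, student:2, sit:1, boat:1, did:1, year:1, fall:1, the:1, remember:1, your:1, catch:1, short:1, car:1, … (6 more, each freq 1)
Σf² = 238; N² = 2916
Repeat rate = 238 / 2916 = 0.082

0.082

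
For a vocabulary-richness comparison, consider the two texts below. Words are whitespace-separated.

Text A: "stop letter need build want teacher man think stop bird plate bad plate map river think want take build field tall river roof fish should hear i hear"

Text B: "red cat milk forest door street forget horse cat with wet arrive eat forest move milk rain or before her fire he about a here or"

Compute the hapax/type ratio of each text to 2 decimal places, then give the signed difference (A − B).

-0.15

A: hapax=14, V=21, ratio=0.67
B: hapax=18, V=22, ratio=0.82
Difference = 0.67 − 0.82 = -0.15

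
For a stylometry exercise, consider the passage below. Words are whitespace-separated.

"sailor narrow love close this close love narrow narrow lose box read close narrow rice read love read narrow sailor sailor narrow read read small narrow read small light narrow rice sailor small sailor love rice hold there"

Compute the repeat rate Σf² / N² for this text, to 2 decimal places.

Frequencies: narrow:8, read:6, sailor:5, love:4, close:3, rice:3, small:3, this:1, lose:1, box:1, light:1, hold:1, there:1
Σf² = 174; N² = 1444
Repeat rate = 174 / 1444 = 0.12

0.12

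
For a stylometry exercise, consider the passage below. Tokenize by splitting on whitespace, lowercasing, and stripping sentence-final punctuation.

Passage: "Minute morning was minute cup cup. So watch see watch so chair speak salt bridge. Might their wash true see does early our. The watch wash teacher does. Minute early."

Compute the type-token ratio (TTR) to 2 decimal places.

0.67

N = 30 tokens, V = 20 types.
TTR = V / N = 20 / 30 = 0.67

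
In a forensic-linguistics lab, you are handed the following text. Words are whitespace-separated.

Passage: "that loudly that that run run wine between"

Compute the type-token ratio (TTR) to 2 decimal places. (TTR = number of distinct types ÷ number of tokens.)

0.63

N = 8 tokens, V = 5 types.
TTR = V / N = 5 / 8 = 0.63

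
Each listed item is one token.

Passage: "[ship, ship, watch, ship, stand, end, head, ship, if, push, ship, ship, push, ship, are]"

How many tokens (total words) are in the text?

Tokens: ship, ship, watch, ship, stand, end, head, ship, if, push, ship, ship, push, ship, are
N = 15

15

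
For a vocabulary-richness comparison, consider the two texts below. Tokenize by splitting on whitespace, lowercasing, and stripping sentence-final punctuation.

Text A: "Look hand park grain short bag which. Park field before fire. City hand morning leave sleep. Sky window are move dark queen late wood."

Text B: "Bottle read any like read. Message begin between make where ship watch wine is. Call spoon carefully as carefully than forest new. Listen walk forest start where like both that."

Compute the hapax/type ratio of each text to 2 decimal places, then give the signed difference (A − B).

A: hapax=20, V=22, ratio=0.91
B: hapax=20, V=25, ratio=0.80
Difference = 0.91 − 0.80 = 0.11

0.11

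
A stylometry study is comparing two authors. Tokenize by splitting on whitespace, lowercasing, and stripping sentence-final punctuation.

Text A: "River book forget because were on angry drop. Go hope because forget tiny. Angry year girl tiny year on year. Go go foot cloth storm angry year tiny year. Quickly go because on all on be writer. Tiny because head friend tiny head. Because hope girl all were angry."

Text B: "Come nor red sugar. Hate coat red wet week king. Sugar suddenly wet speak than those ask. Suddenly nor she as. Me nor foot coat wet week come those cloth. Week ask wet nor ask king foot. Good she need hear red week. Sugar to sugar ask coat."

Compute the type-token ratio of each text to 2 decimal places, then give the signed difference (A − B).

-0.03

TTR(A) = 22/49 = 0.45
TTR(B) = 23/48 = 0.48
Difference = 0.45 − 0.48 = -0.03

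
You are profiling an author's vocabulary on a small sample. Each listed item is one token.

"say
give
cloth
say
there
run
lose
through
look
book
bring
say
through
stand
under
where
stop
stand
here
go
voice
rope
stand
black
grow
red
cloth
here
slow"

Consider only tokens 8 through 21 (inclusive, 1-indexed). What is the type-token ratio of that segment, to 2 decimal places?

0.86

Segment tokens 8–21: through, look, book, bring, say, through, stand, under, where, stop, stand, here, go, voice
Segment N = 14, segment V = 12.
TTR = 12 / 14 = 0.86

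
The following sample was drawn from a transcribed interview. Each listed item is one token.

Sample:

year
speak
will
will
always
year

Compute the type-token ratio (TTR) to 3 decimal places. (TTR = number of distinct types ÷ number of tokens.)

N = 6 tokens, V = 4 types.
TTR = V / N = 4 / 6 = 0.667

0.667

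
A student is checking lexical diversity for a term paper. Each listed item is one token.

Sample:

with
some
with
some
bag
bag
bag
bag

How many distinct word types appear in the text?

3

Distinct types: {bag, some, with}
V = 3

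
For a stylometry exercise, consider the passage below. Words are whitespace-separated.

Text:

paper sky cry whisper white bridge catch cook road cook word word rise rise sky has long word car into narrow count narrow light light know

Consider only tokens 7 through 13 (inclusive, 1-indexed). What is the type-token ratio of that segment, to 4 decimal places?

Segment tokens 7–13: catch, cook, road, cook, word, word, rise
Segment N = 7, segment V = 5.
TTR = 5 / 7 = 0.7143

0.7143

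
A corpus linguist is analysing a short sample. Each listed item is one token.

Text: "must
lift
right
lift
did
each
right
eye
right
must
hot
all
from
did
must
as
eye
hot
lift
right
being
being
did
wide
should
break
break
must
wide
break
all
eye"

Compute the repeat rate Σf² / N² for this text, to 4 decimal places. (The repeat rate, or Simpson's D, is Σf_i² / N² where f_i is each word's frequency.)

0.0859

Frequencies: must:4, right:4, lift:3, did:3, eye:3, break:3, hot:2, all:2, being:2, wide:2, each:1, from:1, as:1, should:1
Σf² = 88; N² = 1024
Repeat rate = 88 / 1024 = 0.0859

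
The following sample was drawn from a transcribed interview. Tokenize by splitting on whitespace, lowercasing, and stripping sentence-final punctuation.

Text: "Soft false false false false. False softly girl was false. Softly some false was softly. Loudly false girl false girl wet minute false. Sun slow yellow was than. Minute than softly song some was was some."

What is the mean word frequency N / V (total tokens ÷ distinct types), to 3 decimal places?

2.571

N = 36 tokens, V = 14 types.
Mean frequency = N / V = 36 / 14 = 2.571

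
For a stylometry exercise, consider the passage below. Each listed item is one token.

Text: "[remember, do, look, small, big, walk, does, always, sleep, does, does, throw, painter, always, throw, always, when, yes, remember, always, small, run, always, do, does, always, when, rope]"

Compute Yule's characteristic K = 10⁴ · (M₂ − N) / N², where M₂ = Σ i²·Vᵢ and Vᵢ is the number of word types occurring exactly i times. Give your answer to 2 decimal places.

663.27

Frequencies: always:6, does:4, remember:2, do:2, small:2, throw:2, when:2, look:1, big:1, walk:1, sleep:1, painter:1, yes:1, run:1, rope:1
N = 28. Frequency spectrum: V_1=8, V_2=5, V_4=1, V_6=1
M₂ = 1²·8 + 2²·5 + 4²·1 + 6²·1 = 80
K = 10000 × (80 − 28) / 28² = 663.27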